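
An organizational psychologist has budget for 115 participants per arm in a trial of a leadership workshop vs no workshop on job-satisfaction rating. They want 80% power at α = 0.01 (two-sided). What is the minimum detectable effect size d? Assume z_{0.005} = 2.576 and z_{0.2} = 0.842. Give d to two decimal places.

d_min ≈ 0.45

For two independent groups of n = 115 each: d_min = (z_{α/2} + z_β)·√(2/n).
z-sum = 2.576 + 0.842 = 3.418.
d_min = 3.418 × √(2/115) = 3.418 × 0.1319 = 0.451.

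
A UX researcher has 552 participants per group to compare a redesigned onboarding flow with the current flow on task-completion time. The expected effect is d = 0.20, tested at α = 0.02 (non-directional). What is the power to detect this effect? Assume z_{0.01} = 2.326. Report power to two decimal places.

power ≈ 0.84

For two equal groups, power = Φ(d·√(n/2) − z_{α/2}).
d·√(n/2) = 0.20 × √(552/2) = 0.20 × 16.613 = 3.323.
z_β = 3.323 − 2.326 = 0.997.
Power = Φ(0.997) = 0.841.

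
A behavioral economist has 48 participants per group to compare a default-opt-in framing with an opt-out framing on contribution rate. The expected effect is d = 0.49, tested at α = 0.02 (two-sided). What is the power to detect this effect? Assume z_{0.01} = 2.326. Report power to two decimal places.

For two equal groups, power = Φ(d·√(n/2) − z_{α/2}).
d·√(n/2) = 0.49 × √(48/2) = 0.49 × 4.899 = 2.400.
z_β = 2.400 − 2.326 = 0.074.
Power = Φ(0.074) = 0.530.

power ≈ 0.53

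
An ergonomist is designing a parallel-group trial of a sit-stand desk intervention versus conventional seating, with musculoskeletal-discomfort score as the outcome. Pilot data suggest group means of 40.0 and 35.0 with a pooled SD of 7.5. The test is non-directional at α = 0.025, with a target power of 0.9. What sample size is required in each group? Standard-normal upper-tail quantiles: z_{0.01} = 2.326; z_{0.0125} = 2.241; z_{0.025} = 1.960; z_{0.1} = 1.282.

n = 56 per group

Cohen's d = |M₁ − M₂| / SD_pooled = |40.0 − 35.0| / 7.5 = 5.0 / 7.5 = 0.667.
For two independent groups with equal n: n = 2·((z_{α/2} + z_β) / d)².
z_{α/2} + z_β = 2.241 + 1.282 = 3.523.
n = 2 × (3.523 / 0.667)² = 2 × 5.282² = 2 × 27.90 = 55.8.
Round up to the next whole participant.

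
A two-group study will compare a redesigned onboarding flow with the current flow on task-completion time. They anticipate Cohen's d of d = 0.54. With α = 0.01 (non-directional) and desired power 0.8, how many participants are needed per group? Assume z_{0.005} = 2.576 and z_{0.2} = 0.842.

n = 81 per group

For two independent groups with equal n: n = 2·((z_{α/2} + z_β) / d)².
z_{α/2} + z_β = 2.576 + 0.842 = 3.418.
n = 2 × (3.418 / 0.54)² = 2 × 6.330² = 2 × 40.06 = 80.1.
Round up to the next whole participant.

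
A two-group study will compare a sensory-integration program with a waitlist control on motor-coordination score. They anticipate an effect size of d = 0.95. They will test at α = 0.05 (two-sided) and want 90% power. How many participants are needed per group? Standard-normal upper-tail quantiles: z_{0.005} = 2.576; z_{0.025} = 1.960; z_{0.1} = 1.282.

n = 24 per group

For two independent groups with equal n: n = 2·((z_{α/2} + z_β) / d)².
z_{α/2} + z_β = 1.960 + 1.282 = 3.242.
n = 2 × (3.242 / 0.95)² = 2 × 3.413² = 2 × 11.65 = 23.3.
Round up to the next whole participant.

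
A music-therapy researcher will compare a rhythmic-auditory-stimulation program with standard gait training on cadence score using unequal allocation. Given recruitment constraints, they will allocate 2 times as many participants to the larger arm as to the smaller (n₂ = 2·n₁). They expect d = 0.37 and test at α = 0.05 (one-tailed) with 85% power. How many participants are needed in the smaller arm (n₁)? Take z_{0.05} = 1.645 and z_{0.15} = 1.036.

n₁ = 79

With allocation ratio k = n₂/n₁ = 2, Var(x̄₁−x̄₂) = σ²(1/n₁ + 1/(k·n₁)) = σ²·(k+1)/(k·n₁).
So n₁ = (1 + 1/k)·((z_{α} + z_β)/d)² = 1.500 × (2.681/0.37)².
n₁ = 1.500 × 52.50 = 78.8.
Round up: n₁ = 79, giving n₂ = 2 × 79 = 158.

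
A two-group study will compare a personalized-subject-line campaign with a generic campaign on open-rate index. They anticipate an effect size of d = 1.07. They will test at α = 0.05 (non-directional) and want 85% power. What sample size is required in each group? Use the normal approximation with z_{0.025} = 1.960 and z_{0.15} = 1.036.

n = 16 per group

For two independent groups with equal n: n = 2·((z_{α/2} + z_β) / d)².
z_{α/2} + z_β = 1.960 + 1.036 = 2.996.
n = 2 × (2.996 / 1.07)² = 2 × 2.800² = 2 × 7.84 = 15.7.
Round up to the next whole participant.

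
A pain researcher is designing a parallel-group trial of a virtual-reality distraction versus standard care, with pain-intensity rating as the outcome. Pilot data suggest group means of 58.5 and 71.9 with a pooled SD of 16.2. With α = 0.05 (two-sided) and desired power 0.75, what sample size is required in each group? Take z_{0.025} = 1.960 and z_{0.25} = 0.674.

n = 21 per group

Cohen's d = |M₁ − M₂| / SD_pooled = |58.5 − 71.9| / 16.2 = 13.4 / 16.2 = 0.827.
For two independent groups with equal n: n = 2·((z_{α/2} + z_β) / d)².
z_{α/2} + z_β = 1.960 + 0.674 = 2.634.
n = 2 × (2.634 / 0.827)² = 2 × 3.185² = 2 × 10.14 = 20.3.
Round up to the next whole participant.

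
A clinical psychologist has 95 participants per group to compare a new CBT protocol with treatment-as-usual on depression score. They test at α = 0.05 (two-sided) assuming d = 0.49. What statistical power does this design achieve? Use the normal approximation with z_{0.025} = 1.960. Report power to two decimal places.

For two equal groups, power = Φ(d·√(n/2) − z_{α/2}).
d·√(n/2) = 0.49 × √(95/2) = 0.49 × 6.892 = 3.377.
z_β = 3.377 − 1.960 = 1.417.
Power = Φ(1.417) = 0.922.

power ≈ 0.92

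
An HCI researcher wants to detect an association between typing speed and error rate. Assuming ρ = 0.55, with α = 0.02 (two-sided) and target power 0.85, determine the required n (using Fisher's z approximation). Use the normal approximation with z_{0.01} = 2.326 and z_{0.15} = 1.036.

Fisher's z: C = ½·ln((1+r)/(1−r)) = ½·ln(3.4444) = 0.6184.
n = ((z_{α/2} + z_β)/C)² + 3.
(2.326 + 1.036) / 0.6184 = 3.362 / 0.6184 = 5.437.
n = 5.437² + 3 = 29.56 + 3 = 32.6.
Round up.

n = 33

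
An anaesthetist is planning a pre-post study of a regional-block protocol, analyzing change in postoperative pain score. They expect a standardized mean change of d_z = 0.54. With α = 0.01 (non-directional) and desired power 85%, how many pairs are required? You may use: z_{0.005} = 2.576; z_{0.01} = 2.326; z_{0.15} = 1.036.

n = 45 pairs

For a paired (one-sample on differences) test: n = ((z_{α/2} + z_β) / d)².
z_{α/2} + z_β = 2.576 + 1.036 = 3.612.
n = (3.612 / 0.54)² = 6.689² = 44.74.
Round up.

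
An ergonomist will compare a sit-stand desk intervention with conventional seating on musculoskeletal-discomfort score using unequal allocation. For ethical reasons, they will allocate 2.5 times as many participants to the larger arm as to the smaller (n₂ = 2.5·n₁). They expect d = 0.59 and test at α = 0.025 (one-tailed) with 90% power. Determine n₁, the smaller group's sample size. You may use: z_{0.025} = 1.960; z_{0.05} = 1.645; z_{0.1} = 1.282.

n₁ = 43

With allocation ratio k = n₂/n₁ = 2.5, Var(x̄₁−x̄₂) = σ²(1/n₁ + 1/(k·n₁)) = σ²·(k+1)/(k·n₁).
So n₁ = (1 + 1/k)·((z_{α} + z_β)/d)² = 1.400 × (3.242/0.59)².
n₁ = 1.400 × 30.19 = 42.3.
Round up: n₁ = 43, giving n₂ = ⌈2.5 × 43⌉ = ⌈107.5⌉ = 108.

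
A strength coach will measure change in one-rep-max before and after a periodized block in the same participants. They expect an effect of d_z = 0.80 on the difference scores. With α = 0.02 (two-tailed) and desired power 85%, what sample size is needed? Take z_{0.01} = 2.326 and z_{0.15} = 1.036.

For a paired (one-sample on differences) test: n = ((z_{α/2} + z_β) / d)².
z_{α/2} + z_β = 2.326 + 1.036 = 3.362.
n = (3.362 / 0.80)² = 4.202² = 17.66.
Round up.

n = 18 pairs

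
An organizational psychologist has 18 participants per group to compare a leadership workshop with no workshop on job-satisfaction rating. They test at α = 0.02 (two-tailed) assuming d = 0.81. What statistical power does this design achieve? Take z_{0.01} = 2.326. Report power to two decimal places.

power ≈ 0.54

For two equal groups, power = Φ(d·√(n/2) − z_{α/2}).
d·√(n/2) = 0.81 × √(18/2) = 0.81 × 3.000 = 2.430.
z_β = 2.430 − 2.326 = 0.104.
Power = Φ(0.104) = 0.541.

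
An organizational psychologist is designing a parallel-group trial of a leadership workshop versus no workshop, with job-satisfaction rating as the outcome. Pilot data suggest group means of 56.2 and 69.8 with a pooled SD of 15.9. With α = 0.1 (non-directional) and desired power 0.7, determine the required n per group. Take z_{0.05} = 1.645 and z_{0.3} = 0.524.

Cohen's d = |M₁ − M₂| / SD_pooled = |56.2 − 69.8| / 15.9 = 13.6 / 15.9 = 0.855.
For two independent groups with equal n: n = 2·((z_{α/2} + z_β) / d)².
z_{α/2} + z_β = 1.645 + 0.524 = 2.169.
n = 2 × (2.169 / 0.855)² = 2 × 2.537² = 2 × 6.44 = 12.9.
Round up to the next whole participant.

n = 13 per group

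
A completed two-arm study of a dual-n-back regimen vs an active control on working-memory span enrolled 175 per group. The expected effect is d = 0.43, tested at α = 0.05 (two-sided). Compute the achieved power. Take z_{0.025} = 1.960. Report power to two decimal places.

For two equal groups, power = Φ(d·√(n/2) − z_{α/2}).
d·√(n/2) = 0.43 × √(175/2) = 0.43 × 9.354 = 4.022.
z_β = 4.022 − 1.960 = 2.062.
Power = Φ(2.062) = 0.980.

power ≈ 0.98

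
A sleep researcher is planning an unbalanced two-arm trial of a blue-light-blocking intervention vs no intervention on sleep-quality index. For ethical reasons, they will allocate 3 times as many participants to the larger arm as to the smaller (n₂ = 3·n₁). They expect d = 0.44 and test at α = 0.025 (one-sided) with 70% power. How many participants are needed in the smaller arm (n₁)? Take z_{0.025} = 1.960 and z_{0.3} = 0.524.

With allocation ratio k = n₂/n₁ = 3, Var(x̄₁−x̄₂) = σ²(1/n₁ + 1/(k·n₁)) = σ²·(k+1)/(k·n₁).
So n₁ = (1 + 1/k)·((z_{α} + z_β)/d)² = 1.333 × (2.484/0.44)².
n₁ = 1.333 × 31.87 = 42.5.
Round up: n₁ = 43, giving n₂ = 3 × 43 = 129.

n₁ = 43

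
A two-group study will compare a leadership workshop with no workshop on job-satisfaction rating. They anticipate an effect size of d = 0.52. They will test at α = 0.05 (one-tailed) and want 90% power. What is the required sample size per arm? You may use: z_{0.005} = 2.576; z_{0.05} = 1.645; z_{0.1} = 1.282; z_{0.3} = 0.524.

n = 64 per group

For two independent groups with equal n: n = 2·((z_{α} + z_β) / d)².
z_{α} + z_β = 1.645 + 1.282 = 2.927.
n = 2 × (2.927 / 0.52)² = 2 × 5.629² = 2 × 31.68 = 63.4.
Round up to the next whole participant.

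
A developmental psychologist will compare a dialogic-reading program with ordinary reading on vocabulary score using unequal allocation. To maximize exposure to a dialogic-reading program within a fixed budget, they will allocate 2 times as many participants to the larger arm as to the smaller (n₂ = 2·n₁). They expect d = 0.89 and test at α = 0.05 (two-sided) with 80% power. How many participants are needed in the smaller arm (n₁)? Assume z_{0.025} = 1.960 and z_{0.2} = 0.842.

n₁ = 15

With allocation ratio k = n₂/n₁ = 2, Var(x̄₁−x̄₂) = σ²(1/n₁ + 1/(k·n₁)) = σ²·(k+1)/(k·n₁).
So n₁ = (1 + 1/k)·((z_{α/2} + z_β)/d)² = 1.500 × (2.802/0.89)².
n₁ = 1.500 × 9.91 = 14.9.
Round up: n₁ = 15, giving n₂ = 2 × 15 = 30.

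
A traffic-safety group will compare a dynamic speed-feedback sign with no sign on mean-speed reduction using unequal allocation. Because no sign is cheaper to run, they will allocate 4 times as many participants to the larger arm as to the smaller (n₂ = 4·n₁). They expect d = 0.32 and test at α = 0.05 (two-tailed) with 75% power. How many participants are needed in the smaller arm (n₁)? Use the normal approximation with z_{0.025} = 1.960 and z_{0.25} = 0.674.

With allocation ratio k = n₂/n₁ = 4, Var(x̄₁−x̄₂) = σ²(1/n₁ + 1/(k·n₁)) = σ²·(k+1)/(k·n₁).
So n₁ = (1 + 1/k)·((z_{α/2} + z_β)/d)² = 1.250 × (2.634/0.32)².
n₁ = 1.250 × 67.75 = 84.7.
Round up: n₁ = 85, giving n₂ = 4 × 85 = 340.

n₁ = 85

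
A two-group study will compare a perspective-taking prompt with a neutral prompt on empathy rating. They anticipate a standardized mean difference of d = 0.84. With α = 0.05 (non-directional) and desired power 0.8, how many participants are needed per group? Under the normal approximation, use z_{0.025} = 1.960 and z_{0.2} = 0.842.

n = 23 per group

For two independent groups with equal n: n = 2·((z_{α/2} + z_β) / d)².
z_{α/2} + z_β = 1.960 + 0.842 = 2.802.
n = 2 × (2.802 / 0.84)² = 2 × 3.336² = 2 × 11.13 = 22.3.
Round up to the next whole participant.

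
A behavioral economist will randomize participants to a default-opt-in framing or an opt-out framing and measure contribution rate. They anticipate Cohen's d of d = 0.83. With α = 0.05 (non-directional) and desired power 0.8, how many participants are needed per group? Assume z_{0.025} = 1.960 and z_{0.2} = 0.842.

For two independent groups with equal n: n = 2·((z_{α/2} + z_β) / d)².
z_{α/2} + z_β = 1.960 + 0.842 = 2.802.
n = 2 × (2.802 / 0.83)² = 2 × 3.376² = 2 × 11.40 = 22.8.
Round up to the next whole participant.

n = 23 per group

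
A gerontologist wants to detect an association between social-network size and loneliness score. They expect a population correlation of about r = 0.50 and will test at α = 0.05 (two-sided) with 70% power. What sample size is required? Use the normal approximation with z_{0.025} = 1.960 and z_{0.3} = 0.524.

Fisher's z: C = ½·ln((1+r)/(1−r)) = ½·ln(3.0000) = 0.5493.
n = ((z_{α/2} + z_β)/C)² + 3.
(1.960 + 0.524) / 0.5493 = 2.484 / 0.5493 = 4.522.
n = 4.522² + 3 = 20.45 + 3 = 23.4.
Round up.

n = 24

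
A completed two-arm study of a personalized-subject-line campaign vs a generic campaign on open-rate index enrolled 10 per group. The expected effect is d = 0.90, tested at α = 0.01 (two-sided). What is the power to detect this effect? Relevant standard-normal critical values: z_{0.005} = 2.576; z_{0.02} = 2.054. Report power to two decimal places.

For two equal groups, power = Φ(d·√(n/2) − z_{α/2}).
d·√(n/2) = 0.90 × √(10/2) = 0.90 × 2.236 = 2.012.
z_β = 2.012 − 2.576 = -0.564.
Power = Φ(-0.564) = 0.287.

power ≈ 0.29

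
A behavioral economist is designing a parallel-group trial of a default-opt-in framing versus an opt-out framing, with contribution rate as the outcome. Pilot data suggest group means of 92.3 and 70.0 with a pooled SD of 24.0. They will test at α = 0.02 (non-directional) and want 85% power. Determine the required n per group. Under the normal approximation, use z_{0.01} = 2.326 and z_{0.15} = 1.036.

Cohen's d = |M₁ − M₂| / SD_pooled = |92.3 − 70.0| / 24.0 = 22.3 / 24.0 = 0.929.
For two independent groups with equal n: n = 2·((z_{α/2} + z_β) / d)².
z_{α/2} + z_β = 2.326 + 1.036 = 3.362.
n = 2 × (3.362 / 0.929)² = 2 × 3.619² = 2 × 13.10 = 26.2.
Round up to the next whole participant.

n = 27 per group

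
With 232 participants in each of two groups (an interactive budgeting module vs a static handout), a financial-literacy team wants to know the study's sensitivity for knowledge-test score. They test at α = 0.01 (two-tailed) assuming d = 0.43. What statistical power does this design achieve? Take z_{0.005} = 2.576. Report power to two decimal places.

power ≈ 0.98

For two equal groups, power = Φ(d·√(n/2) − z_{α/2}).
d·√(n/2) = 0.43 × √(232/2) = 0.43 × 10.770 = 4.631.
z_β = 4.631 − 2.576 = 2.055.
Power = Φ(2.055) = 0.980.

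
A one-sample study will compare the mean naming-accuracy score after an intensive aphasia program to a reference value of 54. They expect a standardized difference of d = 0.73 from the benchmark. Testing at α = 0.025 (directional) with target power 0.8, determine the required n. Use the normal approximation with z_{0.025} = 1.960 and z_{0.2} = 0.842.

For a one-sample test: n = ((z_{α} + z_β) / d)².
z_{α} + z_β = 1.960 + 0.842 = 2.802.
n = (2.802 / 0.73)² = 3.838² = 14.73.
Round up.

n = 15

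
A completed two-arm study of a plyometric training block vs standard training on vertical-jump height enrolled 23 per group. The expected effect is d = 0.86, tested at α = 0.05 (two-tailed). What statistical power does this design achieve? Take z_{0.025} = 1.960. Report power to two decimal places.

power ≈ 0.83

For two equal groups, power = Φ(d·√(n/2) − z_{α/2}).
d·√(n/2) = 0.86 × √(23/2) = 0.86 × 3.391 = 2.916.
z_β = 2.916 − 1.960 = 0.956.
Power = Φ(0.956) = 0.831.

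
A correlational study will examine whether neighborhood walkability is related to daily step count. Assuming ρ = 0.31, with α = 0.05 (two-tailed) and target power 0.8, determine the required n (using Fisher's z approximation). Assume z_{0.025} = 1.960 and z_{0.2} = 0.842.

Fisher's z: C = ½·ln((1+r)/(1−r)) = ½·ln(1.8986) = 0.3205.
n = ((z_{α/2} + z_β)/C)² + 3.
(1.960 + 0.842) / 0.3205 = 2.802 / 0.3205 = 8.743.
n = 8.743² + 3 = 76.43 + 3 = 79.4.
Round up.

n = 80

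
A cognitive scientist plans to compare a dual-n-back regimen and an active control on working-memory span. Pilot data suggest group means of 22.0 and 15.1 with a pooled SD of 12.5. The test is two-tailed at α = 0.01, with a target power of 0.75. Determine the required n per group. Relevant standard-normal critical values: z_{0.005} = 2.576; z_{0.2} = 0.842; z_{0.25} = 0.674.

Cohen's d = |M₁ − M₂| / SD_pooled = |22.0 − 15.1| / 12.5 = 6.9 / 12.5 = 0.552.
For two independent groups with equal n: n = 2·((z_{α/2} + z_β) / d)².
z_{α/2} + z_β = 2.576 + 0.674 = 3.250.
n = 2 × (3.250 / 0.552)² = 2 × 5.888² = 2 × 34.66 = 69.3.
Round up to the next whole participant.

n = 70 per group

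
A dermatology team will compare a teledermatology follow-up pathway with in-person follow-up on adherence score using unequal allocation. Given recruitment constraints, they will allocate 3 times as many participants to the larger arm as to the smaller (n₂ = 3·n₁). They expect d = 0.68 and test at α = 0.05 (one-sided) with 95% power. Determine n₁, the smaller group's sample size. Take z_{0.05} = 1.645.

n₁ = 32

With allocation ratio k = n₂/n₁ = 3, Var(x̄₁−x̄₂) = σ²(1/n₁ + 1/(k·n₁)) = σ²·(k+1)/(k·n₁).
So n₁ = (1 + 1/k)·((z_{α} + z_β)/d)² = 1.333 × (3.290/0.68)².
n₁ = 1.333 × 23.41 = 31.2.
Round up: n₁ = 32, giving n₂ = 3 × 32 = 96.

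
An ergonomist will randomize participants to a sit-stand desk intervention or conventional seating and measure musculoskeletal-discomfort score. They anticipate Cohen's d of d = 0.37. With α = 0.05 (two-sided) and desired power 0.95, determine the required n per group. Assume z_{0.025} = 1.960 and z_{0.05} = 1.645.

For two independent groups with equal n: n = 2·((z_{α/2} + z_β) / d)².
z_{α/2} + z_β = 1.960 + 1.645 = 3.605.
n = 2 × (3.605 / 0.37)² = 2 × 9.743² = 2 × 94.93 = 189.9.
Round up to the next whole participant.

n = 190 per group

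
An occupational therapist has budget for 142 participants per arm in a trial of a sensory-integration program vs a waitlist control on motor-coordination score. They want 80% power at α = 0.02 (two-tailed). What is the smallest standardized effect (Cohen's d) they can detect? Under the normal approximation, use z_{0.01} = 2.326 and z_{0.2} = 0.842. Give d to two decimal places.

For two independent groups of n = 142 each: d_min = (z_{α/2} + z_β)·√(2/n).
z-sum = 2.326 + 0.842 = 3.168.
d_min = 3.168 × √(2/142) = 3.168 × 0.1187 = 0.376.

d_min ≈ 0.38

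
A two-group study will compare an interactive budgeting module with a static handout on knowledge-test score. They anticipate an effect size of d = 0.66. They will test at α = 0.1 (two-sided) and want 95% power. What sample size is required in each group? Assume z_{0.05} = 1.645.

n = 50 per group

For two independent groups with equal n: n = 2·((z_{α/2} + z_β) / d)².
z_{α/2} + z_β = 1.645 + 1.645 = 3.290.
n = 2 × (3.290 / 0.66)² = 2 × 4.985² = 2 × 24.85 = 49.7.
Round up to the next whole participant.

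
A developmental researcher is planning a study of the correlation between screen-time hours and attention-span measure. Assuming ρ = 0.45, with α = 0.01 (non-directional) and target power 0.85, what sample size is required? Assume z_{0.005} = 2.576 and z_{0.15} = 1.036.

Fisher's z: C = ½·ln((1+r)/(1−r)) = ½·ln(2.6364) = 0.4847.
n = ((z_{α/2} + z_β)/C)² + 3.
(2.576 + 1.036) / 0.4847 = 3.612 / 0.4847 = 7.452.
n = 7.452² + 3 = 55.53 + 3 = 58.5.
Round up.

n = 59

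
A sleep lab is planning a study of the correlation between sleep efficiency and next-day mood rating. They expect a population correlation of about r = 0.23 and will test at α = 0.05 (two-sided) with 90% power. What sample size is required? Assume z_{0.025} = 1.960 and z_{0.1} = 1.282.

Fisher's z: C = ½·ln((1+r)/(1−r)) = ½·ln(1.5974) = 0.2342.
n = ((z_{α/2} + z_β)/C)² + 3.
(1.960 + 1.282) / 0.2342 = 3.242 / 0.2342 = 13.843.
n = 13.843² + 3 = 191.63 + 3 = 194.6.
Round up.

n = 195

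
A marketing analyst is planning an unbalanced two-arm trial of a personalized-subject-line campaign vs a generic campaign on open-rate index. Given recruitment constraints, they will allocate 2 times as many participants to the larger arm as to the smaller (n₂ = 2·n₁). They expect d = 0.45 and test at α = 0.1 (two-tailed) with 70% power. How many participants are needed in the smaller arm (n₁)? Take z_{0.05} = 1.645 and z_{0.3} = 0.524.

With allocation ratio k = n₂/n₁ = 2, Var(x̄₁−x̄₂) = σ²(1/n₁ + 1/(k·n₁)) = σ²·(k+1)/(k·n₁).
So n₁ = (1 + 1/k)·((z_{α/2} + z_β)/d)² = 1.500 × (2.169/0.45)².
n₁ = 1.500 × 23.23 = 34.8.
Round up: n₁ = 35, giving n₂ = 2 × 35 = 70.

n₁ = 35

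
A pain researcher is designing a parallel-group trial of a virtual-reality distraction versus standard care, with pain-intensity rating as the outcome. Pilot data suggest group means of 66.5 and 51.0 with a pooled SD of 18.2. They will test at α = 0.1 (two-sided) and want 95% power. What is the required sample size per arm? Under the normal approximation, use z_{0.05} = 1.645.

Cohen's d = |M₁ − M₂| / SD_pooled = |66.5 − 51.0| / 18.2 = 15.5 / 18.2 = 0.852.
For two independent groups with equal n: n = 2·((z_{α/2} + z_β) / d)².
z_{α/2} + z_β = 1.645 + 1.645 = 3.290.
n = 2 × (3.290 / 0.852)² = 2 × 3.862² = 2 × 14.91 = 29.8.
Round up to the next whole participant.

n = 30 per group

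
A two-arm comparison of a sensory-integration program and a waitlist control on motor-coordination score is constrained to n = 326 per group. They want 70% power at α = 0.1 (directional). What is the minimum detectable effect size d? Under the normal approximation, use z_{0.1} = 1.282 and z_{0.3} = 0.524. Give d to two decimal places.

d_min ≈ 0.14

For two independent groups of n = 326 each: d_min = (z_{α} + z_β)·√(2/n).
z-sum = 1.282 + 0.524 = 1.806.
d_min = 1.806 × √(2/326) = 1.806 × 0.0783 = 0.141.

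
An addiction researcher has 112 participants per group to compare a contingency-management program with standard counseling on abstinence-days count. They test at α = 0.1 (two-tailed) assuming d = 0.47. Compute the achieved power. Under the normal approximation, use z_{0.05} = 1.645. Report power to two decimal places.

For two equal groups, power = Φ(d·√(n/2) − z_{α/2}).
d·√(n/2) = 0.47 × √(112/2) = 0.47 × 7.483 = 3.517.
z_β = 3.517 − 1.645 = 1.872.
Power = Φ(1.872) = 0.969.

power ≈ 0.97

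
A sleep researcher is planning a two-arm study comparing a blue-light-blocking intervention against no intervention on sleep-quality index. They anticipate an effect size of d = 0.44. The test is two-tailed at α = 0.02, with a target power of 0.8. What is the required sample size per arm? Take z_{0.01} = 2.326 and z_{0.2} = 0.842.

For two independent groups with equal n: n = 2·((z_{α/2} + z_β) / d)².
z_{α/2} + z_β = 2.326 + 0.842 = 3.168.
n = 2 × (3.168 / 0.44)² = 2 × 7.200² = 2 × 51.84 = 103.7.
Round up to the next whole participant.

n = 104 per group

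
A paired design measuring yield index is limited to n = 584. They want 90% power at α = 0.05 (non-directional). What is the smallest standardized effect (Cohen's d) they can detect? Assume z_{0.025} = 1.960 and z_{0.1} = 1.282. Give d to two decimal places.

For a single sample (or paired design) of n = 584: d_min = (z_{α/2} + z_β)/√n.
z-sum = 1.960 + 1.282 = 3.242.
d_min = 3.242 / √584 = 3.242 / 24.166 = 0.134.

d_min ≈ 0.13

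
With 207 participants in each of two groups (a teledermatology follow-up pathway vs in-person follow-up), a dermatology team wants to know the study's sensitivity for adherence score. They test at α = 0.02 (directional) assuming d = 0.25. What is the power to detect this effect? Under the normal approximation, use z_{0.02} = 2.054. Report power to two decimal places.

power ≈ 0.69

For two equal groups, power = Φ(d·√(n/2) − z_{α}).
d·√(n/2) = 0.25 × √(207/2) = 0.25 × 10.173 = 2.543.
z_β = 2.543 − 2.054 = 0.489.
Power = Φ(0.489) = 0.688.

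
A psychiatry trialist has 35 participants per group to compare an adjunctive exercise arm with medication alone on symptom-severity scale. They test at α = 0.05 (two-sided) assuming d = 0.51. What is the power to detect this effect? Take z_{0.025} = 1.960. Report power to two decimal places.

For two equal groups, power = Φ(d·√(n/2) − z_{α/2}).
d·√(n/2) = 0.51 × √(35/2) = 0.51 × 4.183 = 2.133.
z_β = 2.133 − 1.960 = 0.173.
Power = Φ(0.173) = 0.569.

power ≈ 0.57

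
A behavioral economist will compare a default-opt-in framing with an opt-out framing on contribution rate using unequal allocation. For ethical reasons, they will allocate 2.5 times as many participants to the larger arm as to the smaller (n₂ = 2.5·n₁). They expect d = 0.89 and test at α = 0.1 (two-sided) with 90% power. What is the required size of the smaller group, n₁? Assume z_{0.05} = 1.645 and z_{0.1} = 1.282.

n₁ = 16

With allocation ratio k = n₂/n₁ = 2.5, Var(x̄₁−x̄₂) = σ²(1/n₁ + 1/(k·n₁)) = σ²·(k+1)/(k·n₁).
So n₁ = (1 + 1/k)·((z_{α/2} + z_β)/d)² = 1.400 × (2.927/0.89)².
n₁ = 1.400 × 10.82 = 15.1.
Round up: n₁ = 16, giving n₂ = 2.5 × 16 = 40.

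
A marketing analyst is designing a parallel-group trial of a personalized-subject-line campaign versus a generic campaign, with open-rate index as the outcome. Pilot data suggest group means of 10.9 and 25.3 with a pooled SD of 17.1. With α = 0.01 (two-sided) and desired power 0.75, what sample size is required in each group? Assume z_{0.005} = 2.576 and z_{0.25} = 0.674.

n = 30 per group

Cohen's d = |M₁ − M₂| / SD_pooled = |10.9 − 25.3| / 17.1 = 14.4 / 17.1 = 0.842.
For two independent groups with equal n: n = 2·((z_{α/2} + z_β) / d)².
z_{α/2} + z_β = 2.576 + 0.674 = 3.250.
n = 2 × (3.250 / 0.842)² = 2 × 3.860² = 2 × 14.90 = 29.8.
Round up to the next whole participant.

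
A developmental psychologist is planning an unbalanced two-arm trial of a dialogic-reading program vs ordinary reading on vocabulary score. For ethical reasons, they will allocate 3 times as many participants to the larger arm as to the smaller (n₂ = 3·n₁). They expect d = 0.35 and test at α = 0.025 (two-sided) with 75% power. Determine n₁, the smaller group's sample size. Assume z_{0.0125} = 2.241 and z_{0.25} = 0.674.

With allocation ratio k = n₂/n₁ = 3, Var(x̄₁−x̄₂) = σ²(1/n₁ + 1/(k·n₁)) = σ²·(k+1)/(k·n₁).
So n₁ = (1 + 1/k)·((z_{α/2} + z_β)/d)² = 1.333 × (2.915/0.35)².
n₁ = 1.333 × 69.37 = 92.5.
Round up: n₁ = 93, giving n₂ = 3 × 93 = 279.

n₁ = 93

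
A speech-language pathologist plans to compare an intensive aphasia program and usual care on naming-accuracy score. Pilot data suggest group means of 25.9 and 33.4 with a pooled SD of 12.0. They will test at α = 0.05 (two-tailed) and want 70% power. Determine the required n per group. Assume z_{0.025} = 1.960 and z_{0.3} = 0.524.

Cohen's d = |M₁ − M₂| / SD_pooled = |25.9 − 33.4| / 12.0 = 7.5 / 12.0 = 0.625.
For two independent groups with equal n: n = 2·((z_{α/2} + z_β) / d)².
z_{α/2} + z_β = 1.960 + 0.524 = 2.484.
n = 2 × (2.484 / 0.625)² = 2 × 3.974² = 2 × 15.80 = 31.6.
Round up to the next whole participant.

n = 32 per group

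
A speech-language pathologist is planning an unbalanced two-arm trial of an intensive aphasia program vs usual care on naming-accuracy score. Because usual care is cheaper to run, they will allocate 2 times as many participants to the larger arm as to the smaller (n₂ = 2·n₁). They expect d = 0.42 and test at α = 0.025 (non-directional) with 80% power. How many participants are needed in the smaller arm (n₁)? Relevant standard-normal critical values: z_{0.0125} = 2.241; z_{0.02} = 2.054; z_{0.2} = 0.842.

With allocation ratio k = n₂/n₁ = 2, Var(x̄₁−x̄₂) = σ²(1/n₁ + 1/(k·n₁)) = σ²·(k+1)/(k·n₁).
So n₁ = (1 + 1/k)·((z_{α/2} + z_β)/d)² = 1.500 × (3.083/0.42)².
n₁ = 1.500 × 53.88 = 80.8.
Round up: n₁ = 81, giving n₂ = 2 × 81 = 162.

n₁ = 81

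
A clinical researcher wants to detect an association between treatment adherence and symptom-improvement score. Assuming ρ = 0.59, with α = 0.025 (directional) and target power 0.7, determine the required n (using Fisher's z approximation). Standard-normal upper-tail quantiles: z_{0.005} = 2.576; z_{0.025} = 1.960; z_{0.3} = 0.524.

Fisher's z: C = ½·ln((1+r)/(1−r)) = ½·ln(3.8780) = 0.6777.
n = ((z_{α} + z_β)/C)² + 3.
(1.960 + 0.524) / 0.6777 = 2.484 / 0.6777 = 3.665.
n = 3.665² + 3 = 13.43 + 3 = 16.4.
Round up.

n = 17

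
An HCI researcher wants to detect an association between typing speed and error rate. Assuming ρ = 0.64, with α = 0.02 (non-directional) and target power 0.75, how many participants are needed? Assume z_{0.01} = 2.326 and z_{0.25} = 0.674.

n = 19

Fisher's z: C = ½·ln((1+r)/(1−r)) = ½·ln(4.5556) = 0.7582.
n = ((z_{α/2} + z_β)/C)² + 3.
(2.326 + 0.674) / 0.7582 = 3.000 / 0.7582 = 3.957.
n = 3.957² + 3 = 15.66 + 3 = 18.7.
Round up.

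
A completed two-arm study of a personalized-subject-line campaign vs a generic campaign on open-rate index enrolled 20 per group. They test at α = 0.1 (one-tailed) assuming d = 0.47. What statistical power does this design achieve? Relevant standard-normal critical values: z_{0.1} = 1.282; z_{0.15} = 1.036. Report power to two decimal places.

power ≈ 0.58

For two equal groups, power = Φ(d·√(n/2) − z_{α}).
d·√(n/2) = 0.47 × √(20/2) = 0.47 × 3.162 = 1.486.
z_β = 1.486 − 1.282 = 0.204.
Power = Φ(0.204) = 0.581.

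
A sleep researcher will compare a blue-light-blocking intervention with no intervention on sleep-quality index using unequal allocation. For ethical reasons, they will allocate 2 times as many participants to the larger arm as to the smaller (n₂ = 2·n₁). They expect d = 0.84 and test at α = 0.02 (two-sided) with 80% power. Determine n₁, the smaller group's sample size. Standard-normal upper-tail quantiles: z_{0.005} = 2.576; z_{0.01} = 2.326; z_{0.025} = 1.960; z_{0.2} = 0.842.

With allocation ratio k = n₂/n₁ = 2, Var(x̄₁−x̄₂) = σ²(1/n₁ + 1/(k·n₁)) = σ²·(k+1)/(k·n₁).
So n₁ = (1 + 1/k)·((z_{α/2} + z_β)/d)² = 1.500 × (3.168/0.84)².
n₁ = 1.500 × 14.22 = 21.3.
Round up: n₁ = 22, giving n₂ = 2 × 22 = 44.

n₁ = 22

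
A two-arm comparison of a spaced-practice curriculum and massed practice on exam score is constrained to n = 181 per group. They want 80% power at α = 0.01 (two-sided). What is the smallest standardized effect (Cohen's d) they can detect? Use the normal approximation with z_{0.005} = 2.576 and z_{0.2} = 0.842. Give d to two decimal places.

d_min ≈ 0.36

For two independent groups of n = 181 each: d_min = (z_{α/2} + z_β)·√(2/n).
z-sum = 2.576 + 0.842 = 3.418.
d_min = 3.418 × √(2/181) = 3.418 × 0.1051 = 0.359.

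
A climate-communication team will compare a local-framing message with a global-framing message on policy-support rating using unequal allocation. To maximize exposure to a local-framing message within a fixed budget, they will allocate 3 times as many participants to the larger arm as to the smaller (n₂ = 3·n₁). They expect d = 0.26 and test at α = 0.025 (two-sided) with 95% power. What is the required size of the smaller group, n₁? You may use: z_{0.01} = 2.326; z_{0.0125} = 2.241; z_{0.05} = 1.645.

n₁ = 298

With allocation ratio k = n₂/n₁ = 3, Var(x̄₁−x̄₂) = σ²(1/n₁ + 1/(k·n₁)) = σ²·(k+1)/(k·n₁).
So n₁ = (1 + 1/k)·((z_{α/2} + z_β)/d)² = 1.333 × (3.886/0.26)².
n₁ = 1.333 × 223.39 = 297.9.
Round up: n₁ = 298, giving n₂ = 3 × 298 = 894.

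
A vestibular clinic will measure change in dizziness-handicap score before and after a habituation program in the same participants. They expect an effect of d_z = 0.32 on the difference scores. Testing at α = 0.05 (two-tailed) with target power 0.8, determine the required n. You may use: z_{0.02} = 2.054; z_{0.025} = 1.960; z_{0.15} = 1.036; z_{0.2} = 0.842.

n = 77 pairs

For a paired (one-sample on differences) test: n = ((z_{α/2} + z_β) / d)².
z_{α/2} + z_β = 1.960 + 0.842 = 2.802.
n = (2.802 / 0.32)² = 8.756² = 76.67.
Round up.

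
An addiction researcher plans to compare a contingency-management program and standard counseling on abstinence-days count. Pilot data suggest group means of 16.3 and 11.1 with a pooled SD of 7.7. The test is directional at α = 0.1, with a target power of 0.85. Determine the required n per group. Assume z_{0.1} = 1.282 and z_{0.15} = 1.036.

Cohen's d = |M₁ − M₂| / SD_pooled = |16.3 − 11.1| / 7.7 = 5.2 / 7.7 = 0.675.
For two independent groups with equal n: n = 2·((z_{α} + z_β) / d)².
z_{α} + z_β = 1.282 + 1.036 = 2.318.
n = 2 × (2.318 / 0.675)² = 2 × 3.434² = 2 × 11.79 = 23.6.
Round up to the next whole participant.

n = 24 per group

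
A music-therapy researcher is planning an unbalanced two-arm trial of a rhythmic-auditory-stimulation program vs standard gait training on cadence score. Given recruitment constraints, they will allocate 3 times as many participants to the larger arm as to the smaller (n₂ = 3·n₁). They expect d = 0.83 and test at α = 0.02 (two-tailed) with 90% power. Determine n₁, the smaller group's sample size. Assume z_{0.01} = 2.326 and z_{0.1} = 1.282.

n₁ = 26

With allocation ratio k = n₂/n₁ = 3, Var(x̄₁−x̄₂) = σ²(1/n₁ + 1/(k·n₁)) = σ²·(k+1)/(k·n₁).
So n₁ = (1 + 1/k)·((z_{α/2} + z_β)/d)² = 1.333 × (3.608/0.83)².
n₁ = 1.333 × 18.90 = 25.2.
Round up: n₁ = 26, giving n₂ = 3 × 26 = 78.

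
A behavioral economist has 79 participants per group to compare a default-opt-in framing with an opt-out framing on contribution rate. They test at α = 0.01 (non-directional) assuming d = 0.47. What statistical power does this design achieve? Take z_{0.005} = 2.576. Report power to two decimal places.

For two equal groups, power = Φ(d·√(n/2) − z_{α/2}).
d·√(n/2) = 0.47 × √(79/2) = 0.47 × 6.285 = 2.954.
z_β = 2.954 − 2.576 = 0.378.
Power = Φ(0.378) = 0.647.

power ≈ 0.65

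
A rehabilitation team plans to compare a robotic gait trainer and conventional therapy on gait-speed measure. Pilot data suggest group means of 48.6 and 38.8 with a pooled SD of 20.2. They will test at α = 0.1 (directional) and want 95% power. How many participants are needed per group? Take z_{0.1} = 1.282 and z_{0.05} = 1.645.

n = 73 per group

Cohen's d = |M₁ − M₂| / SD_pooled = |48.6 − 38.8| / 20.2 = 9.8 / 20.2 = 0.485.
For two independent groups with equal n: n = 2·((z_{α} + z_β) / d)².
z_{α} + z_β = 1.282 + 1.645 = 2.927.
n = 2 × (2.927 / 0.485)² = 2 × 6.035² = 2 × 36.42 = 72.8.
Round up to the next whole participant.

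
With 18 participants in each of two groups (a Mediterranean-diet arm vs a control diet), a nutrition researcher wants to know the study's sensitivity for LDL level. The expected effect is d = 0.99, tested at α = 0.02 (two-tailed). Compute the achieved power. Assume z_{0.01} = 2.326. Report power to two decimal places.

For two equal groups, power = Φ(d·√(n/2) − z_{α/2}).
d·√(n/2) = 0.99 × √(18/2) = 0.99 × 3.000 = 2.970.
z_β = 2.970 − 2.326 = 0.644.
Power = Φ(0.644) = 0.740.

power ≈ 0.74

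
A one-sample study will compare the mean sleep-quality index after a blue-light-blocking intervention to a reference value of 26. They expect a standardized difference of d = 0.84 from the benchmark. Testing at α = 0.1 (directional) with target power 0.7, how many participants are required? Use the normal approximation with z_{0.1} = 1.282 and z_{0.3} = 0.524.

n = 5

For a one-sample test: n = ((z_{α} + z_β) / d)².
z_{α} + z_β = 1.282 + 0.524 = 1.806.
n = (1.806 / 0.84)² = 2.150² = 4.62.
Round up.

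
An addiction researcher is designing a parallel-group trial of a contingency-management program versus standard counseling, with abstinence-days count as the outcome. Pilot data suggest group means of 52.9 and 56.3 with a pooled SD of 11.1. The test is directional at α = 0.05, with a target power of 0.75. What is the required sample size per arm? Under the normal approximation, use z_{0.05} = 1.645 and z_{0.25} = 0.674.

Cohen's d = |M₁ − M₂| / SD_pooled = |52.9 − 56.3| / 11.1 = 3.4 / 11.1 = 0.306.
For two independent groups with equal n: n = 2·((z_{α} + z_β) / d)².
z_{α} + z_β = 1.645 + 0.674 = 2.319.
n = 2 × (2.319 / 0.306)² = 2 × 7.578² = 2 × 57.43 = 114.9.
Round up to the next whole participant.

n = 115 per group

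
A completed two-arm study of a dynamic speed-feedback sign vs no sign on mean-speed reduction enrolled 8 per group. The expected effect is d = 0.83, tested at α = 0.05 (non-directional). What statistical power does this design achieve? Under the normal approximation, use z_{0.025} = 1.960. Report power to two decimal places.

For two equal groups, power = Φ(d·√(n/2) − z_{α/2}).
d·√(n/2) = 0.83 × √(8/2) = 0.83 × 2.000 = 1.660.
z_β = 1.660 − 1.960 = -0.300.
Power = Φ(-0.300) = 0.382.

power ≈ 0.38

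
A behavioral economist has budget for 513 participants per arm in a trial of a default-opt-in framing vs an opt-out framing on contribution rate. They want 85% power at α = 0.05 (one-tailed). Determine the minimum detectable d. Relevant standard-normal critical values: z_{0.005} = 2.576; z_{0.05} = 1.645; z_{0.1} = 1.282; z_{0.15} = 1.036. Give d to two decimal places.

d_min ≈ 0.17

For two independent groups of n = 513 each: d_min = (z_{α} + z_β)·√(2/n).
z-sum = 1.645 + 1.036 = 2.681.
d_min = 2.681 × √(2/513) = 2.681 × 0.0624 = 0.167.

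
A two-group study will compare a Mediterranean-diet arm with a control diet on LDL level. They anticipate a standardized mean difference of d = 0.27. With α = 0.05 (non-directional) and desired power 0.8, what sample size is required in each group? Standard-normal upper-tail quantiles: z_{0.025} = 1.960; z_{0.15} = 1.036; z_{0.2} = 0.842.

For two independent groups with equal n: n = 2·((z_{α/2} + z_β) / d)².
z_{α/2} + z_β = 1.960 + 0.842 = 2.802.
n = 2 × (2.802 / 0.27)² = 2 × 10.378² = 2 × 107.70 = 215.4.
Round up to the next whole participant.

n = 216 per group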